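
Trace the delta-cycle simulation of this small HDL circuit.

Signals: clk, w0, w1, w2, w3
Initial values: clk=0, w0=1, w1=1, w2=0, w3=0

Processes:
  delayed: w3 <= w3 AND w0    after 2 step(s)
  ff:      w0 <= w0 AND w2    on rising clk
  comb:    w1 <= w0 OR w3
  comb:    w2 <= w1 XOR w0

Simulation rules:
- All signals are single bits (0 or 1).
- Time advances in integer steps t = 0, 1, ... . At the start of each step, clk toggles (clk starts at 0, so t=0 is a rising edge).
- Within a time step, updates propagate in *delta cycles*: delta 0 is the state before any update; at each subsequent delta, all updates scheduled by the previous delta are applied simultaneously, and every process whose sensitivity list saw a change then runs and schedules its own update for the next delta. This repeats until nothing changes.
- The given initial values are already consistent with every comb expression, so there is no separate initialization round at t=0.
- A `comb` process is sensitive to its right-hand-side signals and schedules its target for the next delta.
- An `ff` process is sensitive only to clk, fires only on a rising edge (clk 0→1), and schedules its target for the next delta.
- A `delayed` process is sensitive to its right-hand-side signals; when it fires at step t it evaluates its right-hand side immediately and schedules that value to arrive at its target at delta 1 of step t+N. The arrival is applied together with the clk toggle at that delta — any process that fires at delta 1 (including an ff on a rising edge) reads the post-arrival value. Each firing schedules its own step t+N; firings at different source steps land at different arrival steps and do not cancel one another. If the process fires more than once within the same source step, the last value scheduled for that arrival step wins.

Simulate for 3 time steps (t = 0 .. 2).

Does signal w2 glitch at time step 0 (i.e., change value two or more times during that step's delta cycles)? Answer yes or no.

t0.Δ0 w1=1 w0=1 w3=0 w2=0 clk=0
t0.Δ1 w1=1 w0=1 w3=0 w2=0 clk=1
t0.Δ2 w1=1 w0=0 w3=0 w2=0 clk=1
t0.Δ3 w1=0 w0=0 w3=0 w2=1 clk=1
t0.Δ4 w1=0 w0=0 w3=0 w2=0 clk=1
t1.Δ0 w1=0 w0=0 w3=0 w2=0 clk=1
t1.Δ1 w1=0 w0=0 w3=0 w2=0 clk=0
t2.Δ0 w1=0 w0=0 w3=0 w2=0 clk=0
t2.Δ1 w1=0 w0=0 w3=0 w2=0 clk=1

yes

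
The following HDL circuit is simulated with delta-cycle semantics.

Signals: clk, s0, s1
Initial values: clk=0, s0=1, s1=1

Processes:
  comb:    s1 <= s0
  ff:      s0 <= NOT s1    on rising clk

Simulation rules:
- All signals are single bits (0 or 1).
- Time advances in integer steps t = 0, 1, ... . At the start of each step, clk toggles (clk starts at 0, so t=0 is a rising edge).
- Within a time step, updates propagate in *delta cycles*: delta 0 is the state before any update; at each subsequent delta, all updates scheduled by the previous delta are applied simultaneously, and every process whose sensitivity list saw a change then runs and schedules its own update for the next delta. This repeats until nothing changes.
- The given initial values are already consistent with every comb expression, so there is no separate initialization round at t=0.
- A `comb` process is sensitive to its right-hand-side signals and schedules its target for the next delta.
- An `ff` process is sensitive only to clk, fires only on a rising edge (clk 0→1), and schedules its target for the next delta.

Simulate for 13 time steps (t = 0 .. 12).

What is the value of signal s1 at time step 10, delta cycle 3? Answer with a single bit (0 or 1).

1

[bits: s1,s0,clk]
t=0: Δ0=110 Δ1=111 Δ2=101 Δ3=001 | 3Δ
t=1: Δ0=001 Δ1=000 | 1Δ
t=2: Δ0=000 Δ1=001 Δ2=011 Δ3=111 | 3Δ
t=3: Δ0=111 Δ1=110 | 1Δ
t=4: Δ0=110 Δ1=111 Δ2=101 Δ3=001 | 3Δ
t=5: Δ0=001 Δ1=000 | 1Δ
t=6: Δ0=000 Δ1=001 Δ2=011 Δ3=111 | 3Δ
t=7: Δ0=111 Δ1=110 | 1Δ
t=8: Δ0=110 Δ1=111 Δ2=101 Δ3=001 | 3Δ
t=9: Δ0=001 Δ1=000 | 1Δ
t=10: Δ0=000 Δ1=001 Δ2=011 Δ3=111 | 3Δ
t=11: Δ0=111 Δ1=110 | 1Δ
t=12: Δ0=110 Δ1=111 Δ2=101 Δ3=001 | 3Δ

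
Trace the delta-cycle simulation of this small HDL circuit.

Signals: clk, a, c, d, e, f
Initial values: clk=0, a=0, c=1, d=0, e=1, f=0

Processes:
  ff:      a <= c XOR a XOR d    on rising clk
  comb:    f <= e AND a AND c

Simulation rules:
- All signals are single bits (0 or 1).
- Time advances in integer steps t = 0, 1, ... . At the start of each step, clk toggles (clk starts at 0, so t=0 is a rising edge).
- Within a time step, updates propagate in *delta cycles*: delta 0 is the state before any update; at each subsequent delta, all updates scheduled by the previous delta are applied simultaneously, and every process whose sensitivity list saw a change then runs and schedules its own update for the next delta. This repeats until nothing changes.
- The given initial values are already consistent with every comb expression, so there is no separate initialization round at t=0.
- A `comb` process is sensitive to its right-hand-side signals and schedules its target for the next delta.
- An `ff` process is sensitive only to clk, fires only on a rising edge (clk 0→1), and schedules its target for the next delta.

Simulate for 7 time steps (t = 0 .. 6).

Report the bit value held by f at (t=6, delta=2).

t0.Δ0 clk=0 f=0 c=1 e=1 a=0 d=0
t0.Δ1 clk=1 f=0 c=1 e=1 a=0 d=0
t0.Δ2 clk=1 f=0 c=1 e=1 a=1 d=0
t0.Δ3 clk=1 f=1 c=1 e=1 a=1 d=0
t1.Δ0 clk=1 f=1 c=1 e=1 a=1 d=0
t1.Δ1 clk=0 f=1 c=1 e=1 a=1 d=0
t2.Δ0 clk=0 f=1 c=1 e=1 a=1 d=0
t2.Δ1 clk=1 f=1 c=1 e=1 a=1 d=0
t2.Δ2 clk=1 f=1 c=1 e=1 a=0 d=0
t2.Δ3 clk=1 f=0 c=1 e=1 a=0 d=0
t3.Δ0 clk=1 f=0 c=1 e=1 a=0 d=0
t3.Δ1 clk=0 f=0 c=1 e=1 a=0 d=0
t4.Δ0 clk=0 f=0 c=1 e=1 a=0 d=0
t4.Δ1 clk=1 f=0 c=1 e=1 a=0 d=0
t4.Δ2 clk=1 f=0 c=1 e=1 a=1 d=0
t4.Δ3 clk=1 f=1 c=1 e=1 a=1 d=0
t5.Δ0 clk=1 f=1 c=1 e=1 a=1 d=0
t5.Δ1 clk=0 f=1 c=1 e=1 a=1 d=0
t6.Δ0 clk=0 f=1 c=1 e=1 a=1 d=0
t6.Δ1 clk=1 f=1 c=1 e=1 a=1 d=0
t6.Δ2 clk=1 f=1 c=1 e=1 a=0 d=0
t6.Δ3 clk=1 f=0 c=1 e=1 a=0 d=0

1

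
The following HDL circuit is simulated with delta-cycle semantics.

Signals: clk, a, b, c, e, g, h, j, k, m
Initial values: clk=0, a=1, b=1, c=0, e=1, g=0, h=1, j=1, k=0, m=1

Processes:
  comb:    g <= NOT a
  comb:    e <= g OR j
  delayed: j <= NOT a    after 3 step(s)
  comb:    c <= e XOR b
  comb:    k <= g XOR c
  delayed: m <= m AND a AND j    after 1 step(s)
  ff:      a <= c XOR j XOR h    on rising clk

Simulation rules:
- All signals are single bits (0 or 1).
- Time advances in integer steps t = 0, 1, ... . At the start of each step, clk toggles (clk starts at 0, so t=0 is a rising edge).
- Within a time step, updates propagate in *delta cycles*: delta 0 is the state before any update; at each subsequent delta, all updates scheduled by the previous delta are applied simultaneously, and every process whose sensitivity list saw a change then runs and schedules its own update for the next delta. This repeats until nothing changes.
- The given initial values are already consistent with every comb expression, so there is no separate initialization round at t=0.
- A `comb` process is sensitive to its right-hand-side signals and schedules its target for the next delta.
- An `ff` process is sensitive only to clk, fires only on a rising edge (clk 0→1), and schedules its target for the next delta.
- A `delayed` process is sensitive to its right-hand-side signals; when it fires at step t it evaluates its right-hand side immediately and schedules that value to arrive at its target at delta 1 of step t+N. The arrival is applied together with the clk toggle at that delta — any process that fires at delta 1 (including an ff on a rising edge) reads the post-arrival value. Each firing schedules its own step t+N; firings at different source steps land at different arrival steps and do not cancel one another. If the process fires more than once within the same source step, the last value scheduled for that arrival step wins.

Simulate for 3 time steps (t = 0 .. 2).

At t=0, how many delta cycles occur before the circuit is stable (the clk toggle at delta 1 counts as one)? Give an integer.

t=0 Δ0: h=1 j=1 e=1 c=0 k=0 a=1 b=1 m=1 clk=0 g=0
  Δ1: clk:0→1
  Δ2: a:1→0
  Δ3: g:0→1
  Δ4: k:0→1
  (4Δ to stable)
t=1 Δ0: h=1 j=1 e=1 c=0 k=1 a=0 b=1 m=1 clk=1 g=1
  Δ1: m:1→0, clk:1→0
  (1Δ to stable)
t=2 Δ0: h=1 j=1 e=1 c=0 k=1 a=0 b=1 m=0 clk=0 g=1
  Δ1: clk:0→1
  (1Δ to stable)

4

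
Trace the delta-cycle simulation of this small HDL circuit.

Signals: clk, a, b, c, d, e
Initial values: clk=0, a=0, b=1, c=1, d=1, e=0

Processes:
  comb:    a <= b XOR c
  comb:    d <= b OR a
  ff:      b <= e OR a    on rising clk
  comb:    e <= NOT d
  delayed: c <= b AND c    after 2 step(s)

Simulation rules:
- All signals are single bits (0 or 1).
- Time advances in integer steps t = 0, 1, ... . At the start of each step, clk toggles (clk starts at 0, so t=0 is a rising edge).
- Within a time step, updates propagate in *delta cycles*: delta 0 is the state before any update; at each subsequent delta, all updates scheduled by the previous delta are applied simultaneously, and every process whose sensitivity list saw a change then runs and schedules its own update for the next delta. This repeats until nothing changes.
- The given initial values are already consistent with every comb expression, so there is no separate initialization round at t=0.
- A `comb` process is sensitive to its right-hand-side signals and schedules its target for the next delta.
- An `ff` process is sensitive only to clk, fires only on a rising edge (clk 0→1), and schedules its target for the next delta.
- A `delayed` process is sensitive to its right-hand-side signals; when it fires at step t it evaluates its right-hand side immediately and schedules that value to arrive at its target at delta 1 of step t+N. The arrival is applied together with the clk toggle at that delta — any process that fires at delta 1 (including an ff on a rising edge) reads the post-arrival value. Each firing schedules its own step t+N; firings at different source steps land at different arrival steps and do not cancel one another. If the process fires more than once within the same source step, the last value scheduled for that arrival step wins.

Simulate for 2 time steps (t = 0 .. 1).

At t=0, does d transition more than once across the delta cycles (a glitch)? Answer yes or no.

t=0 Δ0: c=1 d=1 clk=0 e=0 b=1 a=0
  Δ1: clk:0→1
  Δ2: b:1→0
  Δ3: d:1→0, a:0→1
  Δ4: d:0→1, e:0→1
  Δ5: e:1→0
  (5Δ to stable)
t=1 Δ0: c=1 d=1 clk=1 e=0 b=0 a=1
  Δ1: clk:1→0
  (1Δ to stable)

yes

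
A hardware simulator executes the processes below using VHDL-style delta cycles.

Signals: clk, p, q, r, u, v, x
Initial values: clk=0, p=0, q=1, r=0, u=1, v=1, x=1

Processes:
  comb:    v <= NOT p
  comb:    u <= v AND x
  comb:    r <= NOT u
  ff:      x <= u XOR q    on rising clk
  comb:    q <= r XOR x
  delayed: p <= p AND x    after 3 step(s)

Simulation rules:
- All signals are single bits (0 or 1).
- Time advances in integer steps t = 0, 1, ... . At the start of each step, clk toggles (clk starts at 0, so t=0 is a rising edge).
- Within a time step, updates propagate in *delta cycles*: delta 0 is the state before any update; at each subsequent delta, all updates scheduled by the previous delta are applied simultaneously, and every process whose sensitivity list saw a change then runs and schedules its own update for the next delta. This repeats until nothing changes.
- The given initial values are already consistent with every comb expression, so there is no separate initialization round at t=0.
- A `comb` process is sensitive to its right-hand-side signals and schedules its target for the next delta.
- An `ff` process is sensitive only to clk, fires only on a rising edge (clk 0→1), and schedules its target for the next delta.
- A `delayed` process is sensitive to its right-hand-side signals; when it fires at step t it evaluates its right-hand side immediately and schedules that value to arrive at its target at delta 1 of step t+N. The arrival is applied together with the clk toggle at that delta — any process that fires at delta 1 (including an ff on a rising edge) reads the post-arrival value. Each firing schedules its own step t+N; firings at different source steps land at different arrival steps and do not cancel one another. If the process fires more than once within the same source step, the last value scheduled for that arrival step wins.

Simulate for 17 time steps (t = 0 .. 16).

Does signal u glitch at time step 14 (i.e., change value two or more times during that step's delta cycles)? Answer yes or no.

no

t=0 Δ0: q=1 x=1 u=1 r=0 clk=0 v=1 p=0
  Δ1: clk:0→1
  Δ2: x:1→0
  Δ3: q:1→0, u:1→0
  Δ4: r:0→1
  Δ5: q:0→1
  (5Δ to stable)
t=1 Δ0: q=1 x=0 u=0 r=1 clk=1 v=1 p=0
  Δ1: clk:1→0
  (1Δ to stable)
t=2 Δ0: q=1 x=0 u=0 r=1 clk=0 v=1 p=0
  Δ1: clk:0→1
  Δ2: x:0→1
  Δ3: q:1→0, u:0→1
  Δ4: r:1→0
  Δ5: q:0→1
  (5Δ to stable)
t=3 Δ0: q=1 x=1 u=1 r=0 clk=1 v=1 p=0
  Δ1: clk:1→0
  (1Δ to stable)
t=4 Δ0: q=1 x=1 u=1 r=0 clk=0 v=1 p=0
  Δ1: clk:0→1
  Δ2: x:1→0
  Δ3: q:1→0, u:1→0
  Δ4: r:0→1
  Δ5: q:0→1
  (5Δ to stable)
t=5 Δ0: q=1 x=0 u=0 r=1 clk=1 v=1 p=0
  Δ1: clk:1→0
  (1Δ to stable)
t=6 Δ0: q=1 x=0 u=0 r=1 clk=0 v=1 p=0
  Δ1: clk:0→1
  Δ2: x:0→1
  Δ3: q:1→0, u:0→1
  Δ4: r:1→0
  Δ5: q:0→1
  (5Δ to stable)
t=7 Δ0: q=1 x=1 u=1 r=0 clk=1 v=1 p=0
  Δ1: clk:1→0
  (1Δ to stable)
t=8 Δ0: q=1 x=1 u=1 r=0 clk=0 v=1 p=0
  Δ1: clk:0→1
  Δ2: x:1→0
  Δ3: q:1→0, u:1→0
  Δ4: r:0→1
  Δ5: q:0→1
  (5Δ to stable)
t=9 Δ0: q=1 x=0 u=0 r=1 clk=1 v=1 p=0
  Δ1: clk:1→0
  (1Δ to stable)
t=10 Δ0: q=1 x=0 u=0 r=1 clk=0 v=1 p=0
  Δ1: clk:0→1
  Δ2: x:0→1
  Δ3: q:1→0, u:0→1
  Δ4: r:1→0
  Δ5: q:0→1
  (5Δ to stable)
t=11 Δ0: q=1 x=1 u=1 r=0 clk=1 v=1 p=0
  Δ1: clk:1→0
  (1Δ to stable)
t=12 Δ0: q=1 x=1 u=1 r=0 clk=0 v=1 p=0
  Δ1: clk:0→1
  Δ2: x:1→0
  Δ3: q:1→0, u:1→0
  Δ4: r:0→1
  Δ5: q:0→1
  (5Δ to stable)
t=13 Δ0: q=1 x=0 u=0 r=1 clk=1 v=1 p=0
  Δ1: clk:1→0
  (1Δ to stable)
t=14 Δ0: q=1 x=0 u=0 r=1 clk=0 v=1 p=0
  Δ1: clk:0→1
  Δ2: x:0→1
  Δ3: q:1→0, u:0→1
  Δ4: r:1→0
  Δ5: q:0→1
  (5Δ to stable)
t=15 Δ0: q=1 x=1 u=1 r=0 clk=1 v=1 p=0
  Δ1: clk:1→0
  (1Δ to stable)
t=16 Δ0: q=1 x=1 u=1 r=0 clk=0 v=1 p=0
  Δ1: clk:0→1
  Δ2: x:1→0
  Δ3: q:1→0, u:1→0
  Δ4: r:0→1
  Δ5: q:0→1
  (5Δ to stable)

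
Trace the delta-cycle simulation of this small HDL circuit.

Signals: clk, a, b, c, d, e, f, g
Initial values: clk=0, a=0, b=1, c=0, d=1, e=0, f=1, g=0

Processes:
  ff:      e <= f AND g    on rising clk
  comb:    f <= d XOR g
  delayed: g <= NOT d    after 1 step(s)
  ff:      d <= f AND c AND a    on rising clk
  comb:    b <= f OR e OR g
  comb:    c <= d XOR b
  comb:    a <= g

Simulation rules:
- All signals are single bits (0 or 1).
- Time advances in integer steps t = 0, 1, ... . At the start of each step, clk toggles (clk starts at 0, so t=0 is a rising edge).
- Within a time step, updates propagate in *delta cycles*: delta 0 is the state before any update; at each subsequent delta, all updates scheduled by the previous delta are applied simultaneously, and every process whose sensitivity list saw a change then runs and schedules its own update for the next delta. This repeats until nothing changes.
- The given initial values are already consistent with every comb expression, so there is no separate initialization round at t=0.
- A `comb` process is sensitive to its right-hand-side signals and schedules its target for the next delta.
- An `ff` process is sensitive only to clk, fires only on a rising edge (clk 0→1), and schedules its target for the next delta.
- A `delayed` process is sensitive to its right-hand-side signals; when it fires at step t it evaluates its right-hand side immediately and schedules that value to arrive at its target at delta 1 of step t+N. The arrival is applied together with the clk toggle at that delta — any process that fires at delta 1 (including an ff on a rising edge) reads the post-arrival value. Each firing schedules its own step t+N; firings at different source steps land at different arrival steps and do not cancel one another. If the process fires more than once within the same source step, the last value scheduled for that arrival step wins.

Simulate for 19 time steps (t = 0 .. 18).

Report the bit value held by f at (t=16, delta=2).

1

t=0 Δ0: d=1 g=0 clk=0 f=1 c=0 a=0 b=1 e=0
  Δ1: clk:0→1
  Δ2: d:1→0
  Δ3: f:1→0, c:0→1
  Δ4: b:1→0
  Δ5: c:1→0
  (5Δ to stable)
t=1 Δ0: d=0 g=0 clk=1 f=0 c=0 a=0 b=0 e=0
  Δ1: g:0→1, clk:1→0
  Δ2: f:0→1, a:0→1, b:0→1
  Δ3: c:0→1
  (3Δ to stable)
t=2 Δ0: d=0 g=1 clk=0 f=1 c=1 a=1 b=1 e=0
  Δ1: clk:0→1
  Δ2: d:0→1, e:0→1
  Δ3: f:1→0, c:1→0
  (3Δ to stable)
t=3 Δ0: d=1 g=1 clk=1 f=0 c=0 a=1 b=1 e=1
  Δ1: g:1→0, clk:1→0
  Δ2: f:0→1, a:1→0
  (2Δ to stable)
t=4 Δ0: d=1 g=0 clk=0 f=1 c=0 a=0 b=1 e=1
  Δ1: clk:0→1
  Δ2: d:1→0, e:1→0
  Δ3: f:1→0, c:0→1
  Δ4: b:1→0
  Δ5: c:1→0
  (5Δ to stable)
t=5 Δ0: d=0 g=0 clk=1 f=0 c=0 a=0 b=0 e=0
  Δ1: g:0→1, clk:1→0
  Δ2: f:0→1, a:0→1, b:0→1
  Δ3: c:0→1
  (3Δ to stable)
t=6 Δ0: d=0 g=1 clk=0 f=1 c=1 a=1 b=1 e=0
  Δ1: clk:0→1
  Δ2: d:0→1, e:0→1
  Δ3: f:1→0, c:1→0
  (3Δ to stable)
t=7 Δ0: d=1 g=1 clk=1 f=0 c=0 a=1 b=1 e=1
  Δ1: g:1→0, clk:1→0
  Δ2: f:0→1, a:1→0
  (2Δ to stable)
t=8 Δ0: d=1 g=0 clk=0 f=1 c=0 a=0 b=1 e=1
  Δ1: clk:0→1
  Δ2: d:1→0, e:1→0
  Δ3: f:1→0, c:0→1
  Δ4: b:1→0
  Δ5: c:1→0
  (5Δ to stable)
t=9 Δ0: d=0 g=0 clk=1 f=0 c=0 a=0 b=0 e=0
  Δ1: g:0→1, clk:1→0
  Δ2: f:0→1, a:0→1, b:0→1
  Δ3: c:0→1
  (3Δ to stable)
t=10 Δ0: d=0 g=1 clk=0 f=1 c=1 a=1 b=1 e=0
  Δ1: clk:0→1
  Δ2: d:0→1, e:0→1
  Δ3: f:1→0, c:1→0
  (3Δ to stable)
t=11 Δ0: d=1 g=1 clk=1 f=0 c=0 a=1 b=1 e=1
  Δ1: g:1→0, clk:1→0
  Δ2: f:0→1, a:1→0
  (2Δ to stable)
t=12 Δ0: d=1 g=0 clk=0 f=1 c=0 a=0 b=1 e=1
  Δ1: clk:0→1
  Δ2: d:1→0, e:1→0
  Δ3: f:1→0, c:0→1
  Δ4: b:1→0
  Δ5: c:1→0
  (5Δ to stable)
t=13 Δ0: d=0 g=0 clk=1 f=0 c=0 a=0 b=0 e=0
  Δ1: g:0→1, clk:1→0
  Δ2: f:0→1, a:0→1, b:0→1
  Δ3: c:0→1
  (3Δ to stable)
t=14 Δ0: d=0 g=1 clk=0 f=1 c=1 a=1 b=1 e=0
  Δ1: clk:0→1
  Δ2: d:0→1, e:0→1
  Δ3: f:1→0, c:1→0
  (3Δ to stable)
t=15 Δ0: d=1 g=1 clk=1 f=0 c=0 a=1 b=1 e=1
  Δ1: g:1→0, clk:1→0
  Δ2: f:0→1, a:1→0
  (2Δ to stable)
t=16 Δ0: d=1 g=0 clk=0 f=1 c=0 a=0 b=1 e=1
  Δ1: clk:0→1
  Δ2: d:1→0, e:1→0
  Δ3: f:1→0, c:0→1
  Δ4: b:1→0
  Δ5: c:1→0
  (5Δ to stable)
t=17 Δ0: d=0 g=0 clk=1 f=0 c=0 a=0 b=0 e=0
  Δ1: g:0→1, clk:1→0
  Δ2: f:0→1, a:0→1, b:0→1
  Δ3: c:0→1
  (3Δ to stable)
t=18 Δ0: d=0 g=1 clk=0 f=1 c=1 a=1 b=1 e=0
  Δ1: clk:0→1
  Δ2: d:0→1, e:0→1
  Δ3: f:1→0, c:1→0
  (3Δ to stable)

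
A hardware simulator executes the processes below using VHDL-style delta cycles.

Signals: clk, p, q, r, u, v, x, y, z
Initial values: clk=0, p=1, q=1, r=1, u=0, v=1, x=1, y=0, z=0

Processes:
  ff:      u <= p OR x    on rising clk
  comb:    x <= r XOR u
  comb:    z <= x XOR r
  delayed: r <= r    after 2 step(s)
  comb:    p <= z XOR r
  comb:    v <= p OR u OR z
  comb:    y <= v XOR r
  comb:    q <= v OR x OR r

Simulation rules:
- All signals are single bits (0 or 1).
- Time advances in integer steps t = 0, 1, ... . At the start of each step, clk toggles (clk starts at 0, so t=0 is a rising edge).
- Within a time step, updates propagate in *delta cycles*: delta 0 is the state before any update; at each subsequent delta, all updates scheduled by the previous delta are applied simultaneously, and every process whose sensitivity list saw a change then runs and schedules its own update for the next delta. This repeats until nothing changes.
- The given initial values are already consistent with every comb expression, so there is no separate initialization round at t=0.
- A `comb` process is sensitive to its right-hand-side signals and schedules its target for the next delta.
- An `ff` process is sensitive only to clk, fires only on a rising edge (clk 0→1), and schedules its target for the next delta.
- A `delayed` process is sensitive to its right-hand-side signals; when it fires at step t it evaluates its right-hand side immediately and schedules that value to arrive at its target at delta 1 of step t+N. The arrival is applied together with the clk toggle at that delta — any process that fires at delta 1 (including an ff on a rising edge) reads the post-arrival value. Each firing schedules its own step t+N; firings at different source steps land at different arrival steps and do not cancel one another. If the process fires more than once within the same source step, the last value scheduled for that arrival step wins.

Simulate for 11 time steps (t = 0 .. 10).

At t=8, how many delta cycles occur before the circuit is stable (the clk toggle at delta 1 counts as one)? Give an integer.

t0.Δ0 clk=0 u=0 y=0 x=1 r=1 p=1 z=0 v=1 q=1
t0.Δ1 clk=1 u=0 y=0 x=1 r=1 p=1 z=0 v=1 q=1
t0.Δ2 clk=1 u=1 y=0 x=1 r=1 p=1 z=0 v=1 q=1
t0.Δ3 clk=1 u=1 y=0 x=0 r=1 p=1 z=0 v=1 q=1
t0.Δ4 clk=1 u=1 y=0 x=0 r=1 p=1 z=1 v=1 q=1
t0.Δ5 clk=1 u=1 y=0 x=0 r=1 p=0 z=1 v=1 q=1
t1.Δ0 clk=1 u=1 y=0 x=0 r=1 p=0 z=1 v=1 q=1
t1.Δ1 clk=0 u=1 y=0 x=0 r=1 p=0 z=1 v=1 q=1
t2.Δ0 clk=0 u=1 y=0 x=0 r=1 p=0 z=1 v=1 q=1
t2.Δ1 clk=1 u=1 y=0 x=0 r=1 p=0 z=1 v=1 q=1
t2.Δ2 clk=1 u=0 y=0 x=0 r=1 p=0 z=1 v=1 q=1
t2.Δ3 clk=1 u=0 y=0 x=1 r=1 p=0 z=1 v=1 q=1
t2.Δ4 clk=1 u=0 y=0 x=1 r=1 p=0 z=0 v=1 q=1
t2.Δ5 clk=1 u=0 y=0 x=1 r=1 p=1 z=0 v=0 q=1
t2.Δ6 clk=1 u=0 y=1 x=1 r=1 p=1 z=0 v=1 q=1
t2.Δ7 clk=1 u=0 y=0 x=1 r=1 p=1 z=0 v=1 q=1
t3.Δ0 clk=1 u=0 y=0 x=1 r=1 p=1 z=0 v=1 q=1
t3.Δ1 clk=0 u=0 y=0 x=1 r=1 p=1 z=0 v=1 q=1
t4.Δ0 clk=0 u=0 y=0 x=1 r=1 p=1 z=0 v=1 q=1
t4.Δ1 clk=1 u=0 y=0 x=1 r=1 p=1 z=0 v=1 q=1
t4.Δ2 clk=1 u=1 y=0 x=1 r=1 p=1 z=0 v=1 q=1
t4.Δ3 clk=1 u=1 y=0 x=0 r=1 p=1 z=0 v=1 q=1
t4.Δ4 clk=1 u=1 y=0 x=0 r=1 p=1 z=1 v=1 q=1
t4.Δ5 clk=1 u=1 y=0 x=0 r=1 p=0 z=1 v=1 q=1
t5.Δ0 clk=1 u=1 y=0 x=0 r=1 p=0 z=1 v=1 q=1
t5.Δ1 clk=0 u=1 y=0 x=0 r=1 p=0 z=1 v=1 q=1
t6.Δ0 clk=0 u=1 y=0 x=0 r=1 p=0 z=1 v=1 q=1
t6.Δ1 clk=1 u=1 y=0 x=0 r=1 p=0 z=1 v=1 q=1
t6.Δ2 clk=1 u=0 y=0 x=0 r=1 p=0 z=1 v=1 q=1
t6.Δ3 clk=1 u=0 y=0 x=1 r=1 p=0 z=1 v=1 q=1
t6.Δ4 clk=1 u=0 y=0 x=1 r=1 p=0 z=0 v=1 q=1
t6.Δ5 clk=1 u=0 y=0 x=1 r=1 p=1 z=0 v=0 q=1
t6.Δ6 clk=1 u=0 y=1 x=1 r=1 p=1 z=0 v=1 q=1
t6.Δ7 clk=1 u=0 y=0 x=1 r=1 p=1 z=0 v=1 q=1
t7.Δ0 clk=1 u=0 y=0 x=1 r=1 p=1 z=0 v=1 q=1
t7.Δ1 clk=0 u=0 y=0 x=1 r=1 p=1 z=0 v=1 q=1
t8.Δ0 clk=0 u=0 y=0 x=1 r=1 p=1 z=0 v=1 q=1
t8.Δ1 clk=1 u=0 y=0 x=1 r=1 p=1 z=0 v=1 q=1
t8.Δ2 clk=1 u=1 y=0 x=1 r=1 p=1 z=0 v=1 q=1
t8.Δ3 clk=1 u=1 y=0 x=0 r=1 p=1 z=0 v=1 q=1
t8.Δ4 clk=1 u=1 y=0 x=0 r=1 p=1 z=1 v=1 q=1
t8.Δ5 clk=1 u=1 y=0 x=0 r=1 p=0 z=1 v=1 q=1
t9.Δ0 clk=1 u=1 y=0 x=0 r=1 p=0 z=1 v=1 q=1
t9.Δ1 clk=0 u=1 y=0 x=0 r=1 p=0 z=1 v=1 q=1
t10.Δ0 clk=0 u=1 y=0 x=0 r=1 p=0 z=1 v=1 q=1
t10.Δ1 clk=1 u=1 y=0 x=0 r=1 p=0 z=1 v=1 q=1
t10.Δ2 clk=1 u=0 y=0 x=0 r=1 p=0 z=1 v=1 q=1
t10.Δ3 clk=1 u=0 y=0 x=1 r=1 p=0 z=1 v=1 q=1
t10.Δ4 clk=1 u=0 y=0 x=1 r=1 p=0 z=0 v=1 q=1
t10.Δ5 clk=1 u=0 y=0 x=1 r=1 p=1 z=0 v=0 q=1
t10.Δ6 clk=1 u=0 y=1 x=1 r=1 p=1 z=0 v=1 q=1
t10.Δ7 clk=1 u=0 y=0 x=1 r=1 p=1 z=0 v=1 q=1

5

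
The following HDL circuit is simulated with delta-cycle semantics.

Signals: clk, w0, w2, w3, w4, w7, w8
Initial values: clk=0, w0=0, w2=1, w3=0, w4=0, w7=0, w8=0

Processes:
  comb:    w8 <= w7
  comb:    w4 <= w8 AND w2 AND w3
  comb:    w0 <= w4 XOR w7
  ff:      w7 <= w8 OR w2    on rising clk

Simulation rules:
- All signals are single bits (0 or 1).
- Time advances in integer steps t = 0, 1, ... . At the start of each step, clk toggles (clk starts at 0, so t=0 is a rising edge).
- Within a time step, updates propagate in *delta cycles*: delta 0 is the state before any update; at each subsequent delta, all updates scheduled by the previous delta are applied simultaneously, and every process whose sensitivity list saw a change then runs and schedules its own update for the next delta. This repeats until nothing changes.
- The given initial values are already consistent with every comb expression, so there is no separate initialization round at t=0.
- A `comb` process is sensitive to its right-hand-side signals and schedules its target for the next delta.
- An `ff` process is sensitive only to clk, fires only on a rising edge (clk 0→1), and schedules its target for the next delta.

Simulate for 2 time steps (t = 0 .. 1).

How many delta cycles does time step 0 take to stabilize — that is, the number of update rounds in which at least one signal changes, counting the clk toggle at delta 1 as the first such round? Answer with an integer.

[bits: w7,w2,w3,clk,w8,w4,w0]
t=0: Δ0=0100000 Δ1=0101000 Δ2=1101000 Δ3=1101101 | 3Δ
t=1: Δ0=1101101 Δ1=1100101 | 1Δ

3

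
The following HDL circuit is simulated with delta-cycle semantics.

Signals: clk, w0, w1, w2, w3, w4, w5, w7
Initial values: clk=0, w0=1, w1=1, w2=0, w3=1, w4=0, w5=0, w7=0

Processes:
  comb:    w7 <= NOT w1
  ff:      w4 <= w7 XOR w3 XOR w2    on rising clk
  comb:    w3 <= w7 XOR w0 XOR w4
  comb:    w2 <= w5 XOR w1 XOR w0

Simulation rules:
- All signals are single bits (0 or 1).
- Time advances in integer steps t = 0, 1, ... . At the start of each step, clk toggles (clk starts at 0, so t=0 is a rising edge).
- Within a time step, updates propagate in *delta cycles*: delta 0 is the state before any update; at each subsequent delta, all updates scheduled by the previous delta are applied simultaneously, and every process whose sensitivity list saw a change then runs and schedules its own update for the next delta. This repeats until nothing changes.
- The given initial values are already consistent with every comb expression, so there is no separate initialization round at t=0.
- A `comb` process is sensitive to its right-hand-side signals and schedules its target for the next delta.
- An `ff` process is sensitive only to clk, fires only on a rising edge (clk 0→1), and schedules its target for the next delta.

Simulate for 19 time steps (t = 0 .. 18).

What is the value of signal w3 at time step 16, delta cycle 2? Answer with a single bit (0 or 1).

t0.Δ0 w1=1 w0=1 clk=0 w3=1 w5=0 w7=0 w2=0 w4=0
t0.Δ1 w1=1 w0=1 clk=1 w3=1 w5=0 w7=0 w2=0 w4=0
t0.Δ2 w1=1 w0=1 clk=1 w3=1 w5=0 w7=0 w2=0 w4=1
t0.Δ3 w1=1 w0=1 clk=1 w3=0 w5=0 w7=0 w2=0 w4=1
t1.Δ0 w1=1 w0=1 clk=1 w3=0 w5=0 w7=0 w2=0 w4=1
t1.Δ1 w1=1 w0=1 clk=0 w3=0 w5=0 w7=0 w2=0 w4=1
t2.Δ0 w1=1 w0=1 clk=0 w3=0 w5=0 w7=0 w2=0 w4=1
t2.Δ1 w1=1 w0=1 clk=1 w3=0 w5=0 w7=0 w2=0 w4=1
t2.Δ2 w1=1 w0=1 clk=1 w3=0 w5=0 w7=0 w2=0 w4=0
t2.Δ3 w1=1 w0=1 clk=1 w3=1 w5=0 w7=0 w2=0 w4=0
t3.Δ0 w1=1 w0=1 clk=1 w3=1 w5=0 w7=0 w2=0 w4=0
t3.Δ1 w1=1 w0=1 clk=0 w3=1 w5=0 w7=0 w2=0 w4=0
t4.Δ0 w1=1 w0=1 clk=0 w3=1 w5=0 w7=0 w2=0 w4=0
t4.Δ1 w1=1 w0=1 clk=1 w3=1 w5=0 w7=0 w2=0 w4=0
t4.Δ2 w1=1 w0=1 clk=1 w3=1 w5=0 w7=0 w2=0 w4=1
t4.Δ3 w1=1 w0=1 clk=1 w3=0 w5=0 w7=0 w2=0 w4=1
t5.Δ0 w1=1 w0=1 clk=1 w3=0 w5=0 w7=0 w2=0 w4=1
t5.Δ1 w1=1 w0=1 clk=0 w3=0 w5=0 w7=0 w2=0 w4=1
t6.Δ0 w1=1 w0=1 clk=0 w3=0 w5=0 w7=0 w2=0 w4=1
t6.Δ1 w1=1 w0=1 clk=1 w3=0 w5=0 w7=0 w2=0 w4=1
t6.Δ2 w1=1 w0=1 clk=1 w3=0 w5=0 w7=0 w2=0 w4=0
t6.Δ3 w1=1 w0=1 clk=1 w3=1 w5=0 w7=0 w2=0 w4=0
t7.Δ0 w1=1 w0=1 clk=1 w3=1 w5=0 w7=0 w2=0 w4=0
t7.Δ1 w1=1 w0=1 clk=0 w3=1 w5=0 w7=0 w2=0 w4=0
t8.Δ0 w1=1 w0=1 clk=0 w3=1 w5=0 w7=0 w2=0 w4=0
t8.Δ1 w1=1 w0=1 clk=1 w3=1 w5=0 w7=0 w2=0 w4=0
t8.Δ2 w1=1 w0=1 clk=1 w3=1 w5=0 w7=0 w2=0 w4=1
t8.Δ3 w1=1 w0=1 clk=1 w3=0 w5=0 w7=0 w2=0 w4=1
t9.Δ0 w1=1 w0=1 clk=1 w3=0 w5=0 w7=0 w2=0 w4=1
t9.Δ1 w1=1 w0=1 clk=0 w3=0 w5=0 w7=0 w2=0 w4=1
t10.Δ0 w1=1 w0=1 clk=0 w3=0 w5=0 w7=0 w2=0 w4=1
t10.Δ1 w1=1 w0=1 clk=1 w3=0 w5=0 w7=0 w2=0 w4=1
t10.Δ2 w1=1 w0=1 clk=1 w3=0 w5=0 w7=0 w2=0 w4=0
t10.Δ3 w1=1 w0=1 clk=1 w3=1 w5=0 w7=0 w2=0 w4=0
t11.Δ0 w1=1 w0=1 clk=1 w3=1 w5=0 w7=0 w2=0 w4=0
t11.Δ1 w1=1 w0=1 clk=0 w3=1 w5=0 w7=0 w2=0 w4=0
t12.Δ0 w1=1 w0=1 clk=0 w3=1 w5=0 w7=0 w2=0 w4=0
t12.Δ1 w1=1 w0=1 clk=1 w3=1 w5=0 w7=0 w2=0 w4=0
t12.Δ2 w1=1 w0=1 clk=1 w3=1 w5=0 w7=0 w2=0 w4=1
t12.Δ3 w1=1 w0=1 clk=1 w3=0 w5=0 w7=0 w2=0 w4=1
t13.Δ0 w1=1 w0=1 clk=1 w3=0 w5=0 w7=0 w2=0 w4=1
t13.Δ1 w1=1 w0=1 clk=0 w3=0 w5=0 w7=0 w2=0 w4=1
t14.Δ0 w1=1 w0=1 clk=0 w3=0 w5=0 w7=0 w2=0 w4=1
t14.Δ1 w1=1 w0=1 clk=1 w3=0 w5=0 w7=0 w2=0 w4=1
t14.Δ2 w1=1 w0=1 clk=1 w3=0 w5=0 w7=0 w2=0 w4=0
t14.Δ3 w1=1 w0=1 clk=1 w3=1 w5=0 w7=0 w2=0 w4=0
t15.Δ0 w1=1 w0=1 clk=1 w3=1 w5=0 w7=0 w2=0 w4=0
t15.Δ1 w1=1 w0=1 clk=0 w3=1 w5=0 w7=0 w2=0 w4=0
t16.Δ0 w1=1 w0=1 clk=0 w3=1 w5=0 w7=0 w2=0 w4=0
t16.Δ1 w1=1 w0=1 clk=1 w3=1 w5=0 w7=0 w2=0 w4=0
t16.Δ2 w1=1 w0=1 clk=1 w3=1 w5=0 w7=0 w2=0 w4=1
t16.Δ3 w1=1 w0=1 clk=1 w3=0 w5=0 w7=0 w2=0 w4=1
t17.Δ0 w1=1 w0=1 clk=1 w3=0 w5=0 w7=0 w2=0 w4=1
t17.Δ1 w1=1 w0=1 clk=0 w3=0 w5=0 w7=0 w2=0 w4=1
t18.Δ0 w1=1 w0=1 clk=0 w3=0 w5=0 w7=0 w2=0 w4=1
t18.Δ1 w1=1 w0=1 clk=1 w3=0 w5=0 w7=0 w2=0 w4=1
t18.Δ2 w1=1 w0=1 clk=1 w3=0 w5=0 w7=0 w2=0 w4=0
t18.Δ3 w1=1 w0=1 clk=1 w3=1 w5=0 w7=0 w2=0 w4=0

1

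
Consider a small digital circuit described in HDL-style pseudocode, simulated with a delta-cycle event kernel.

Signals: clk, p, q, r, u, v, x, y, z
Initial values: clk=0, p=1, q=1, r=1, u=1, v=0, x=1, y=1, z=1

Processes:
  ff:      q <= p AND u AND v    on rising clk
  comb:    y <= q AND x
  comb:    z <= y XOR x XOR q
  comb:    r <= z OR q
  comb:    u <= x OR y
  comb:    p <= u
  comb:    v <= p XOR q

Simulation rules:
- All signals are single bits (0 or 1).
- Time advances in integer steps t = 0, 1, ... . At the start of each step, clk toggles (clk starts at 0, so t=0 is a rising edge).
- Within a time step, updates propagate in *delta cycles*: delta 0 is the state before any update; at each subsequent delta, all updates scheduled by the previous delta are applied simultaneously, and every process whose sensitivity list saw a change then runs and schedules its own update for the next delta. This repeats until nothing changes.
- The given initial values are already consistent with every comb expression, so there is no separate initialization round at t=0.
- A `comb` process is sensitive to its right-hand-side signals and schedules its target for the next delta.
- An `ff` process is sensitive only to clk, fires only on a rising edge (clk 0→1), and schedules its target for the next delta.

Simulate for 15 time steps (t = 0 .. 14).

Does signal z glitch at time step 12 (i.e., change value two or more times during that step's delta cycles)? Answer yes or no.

yes

[bits: r,y,clk,v,u,x,p,z,q]
t=0: Δ0=110011111 Δ1=111011111 Δ2=111011110 Δ3=101111100 Δ4=001111110 Δ5=101111110 | 5Δ
t=1: Δ0=101111110 Δ1=100111110 | 1Δ
t=2: Δ0=100111110 Δ1=101111110 Δ2=101111111 Δ3=111011101 Δ4=111011111 | 4Δ
t=3: Δ0=111011111 Δ1=110011111 | 1Δ
t=4: Δ0=110011111 Δ1=111011111 Δ2=111011110 Δ3=101111100 Δ4=001111110 Δ5=101111110 | 5Δ
t=5: Δ0=101111110 Δ1=100111110 | 1Δ
t=6: Δ0=100111110 Δ1=101111110 Δ2=101111111 Δ3=111011101 Δ4=111011111 | 4Δ
t=7: Δ0=111011111 Δ1=110011111 | 1Δ
t=8: Δ0=110011111 Δ1=111011111 Δ2=111011110 Δ3=101111100 Δ4=001111110 Δ5=101111110 | 5Δ
t=9: Δ0=101111110 Δ1=100111110 | 1Δ
t=10: Δ0=100111110 Δ1=101111110 Δ2=101111111 Δ3=111011101 Δ4=111011111 | 4Δ
t=11: Δ0=111011111 Δ1=110011111 | 1Δ
t=12: Δ0=110011111 Δ1=111011111 Δ2=111011110 Δ3=101111100 Δ4=001111110 Δ5=101111110 | 5Δ
t=13: Δ0=101111110 Δ1=100111110 | 1Δ
t=14: Δ0=100111110 Δ1=101111110 Δ2=101111111 Δ3=111011101 Δ4=111011111 | 4Δ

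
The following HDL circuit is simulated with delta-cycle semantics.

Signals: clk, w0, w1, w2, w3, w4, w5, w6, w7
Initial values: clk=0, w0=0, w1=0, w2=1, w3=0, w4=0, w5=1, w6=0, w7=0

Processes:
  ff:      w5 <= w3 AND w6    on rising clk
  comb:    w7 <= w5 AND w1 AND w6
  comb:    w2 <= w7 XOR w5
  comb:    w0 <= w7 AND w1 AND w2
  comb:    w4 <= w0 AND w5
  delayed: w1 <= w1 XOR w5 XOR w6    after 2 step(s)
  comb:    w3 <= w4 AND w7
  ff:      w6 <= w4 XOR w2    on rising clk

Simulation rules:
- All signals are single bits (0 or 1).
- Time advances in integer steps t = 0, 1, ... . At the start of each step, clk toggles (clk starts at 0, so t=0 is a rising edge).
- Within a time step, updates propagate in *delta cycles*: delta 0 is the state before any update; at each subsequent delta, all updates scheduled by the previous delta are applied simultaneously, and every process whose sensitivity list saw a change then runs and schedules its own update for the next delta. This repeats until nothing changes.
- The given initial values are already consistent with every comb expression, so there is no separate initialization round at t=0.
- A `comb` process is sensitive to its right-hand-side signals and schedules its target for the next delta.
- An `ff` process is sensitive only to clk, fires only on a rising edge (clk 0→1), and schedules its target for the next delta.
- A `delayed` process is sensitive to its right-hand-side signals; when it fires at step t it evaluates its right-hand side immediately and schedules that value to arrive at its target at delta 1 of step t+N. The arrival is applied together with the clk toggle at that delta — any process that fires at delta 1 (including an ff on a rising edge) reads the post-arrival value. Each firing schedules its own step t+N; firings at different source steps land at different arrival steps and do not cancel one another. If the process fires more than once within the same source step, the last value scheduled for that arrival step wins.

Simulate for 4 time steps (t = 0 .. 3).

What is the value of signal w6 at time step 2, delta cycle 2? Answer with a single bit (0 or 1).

0

t=0 Δ0: w4=0 w7=0 w6=0 w1=0 w5=1 clk=0 w0=0 w2=1 w3=0
  Δ1: clk:0→1
  Δ2: w6:0→1, w5:1→0
  Δ3: w2:1→0
  (3Δ to stable)
t=1 Δ0: w4=0 w7=0 w6=1 w1=0 w5=0 clk=1 w0=0 w2=0 w3=0
  Δ1: clk:1→0
  (1Δ to stable)
t=2 Δ0: w4=0 w7=0 w6=1 w1=0 w5=0 clk=0 w0=0 w2=0 w3=0
  Δ1: w1:0→1, clk:0→1
  Δ2: w6:1→0
  (2Δ to stable)
t=3 Δ0: w4=0 w7=0 w6=0 w1=1 w5=0 clk=1 w0=0 w2=0 w3=0
  Δ1: clk:1→0
  (1Δ to stable)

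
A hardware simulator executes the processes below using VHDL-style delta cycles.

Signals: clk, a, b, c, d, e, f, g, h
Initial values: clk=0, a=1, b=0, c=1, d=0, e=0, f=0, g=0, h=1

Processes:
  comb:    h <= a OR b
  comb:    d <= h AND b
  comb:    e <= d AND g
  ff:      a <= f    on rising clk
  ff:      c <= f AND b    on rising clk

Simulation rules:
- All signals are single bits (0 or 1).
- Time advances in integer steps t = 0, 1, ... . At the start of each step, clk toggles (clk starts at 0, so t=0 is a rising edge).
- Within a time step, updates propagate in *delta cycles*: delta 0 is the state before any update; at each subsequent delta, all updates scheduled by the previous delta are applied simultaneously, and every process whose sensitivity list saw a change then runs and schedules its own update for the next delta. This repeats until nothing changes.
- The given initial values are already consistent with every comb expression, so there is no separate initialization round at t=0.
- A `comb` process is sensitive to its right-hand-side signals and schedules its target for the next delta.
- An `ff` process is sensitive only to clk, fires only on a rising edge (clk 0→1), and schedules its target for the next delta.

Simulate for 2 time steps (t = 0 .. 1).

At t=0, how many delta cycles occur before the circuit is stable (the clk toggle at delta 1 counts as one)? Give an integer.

[bits: h,g,clk,d,a,f,e,b,c]
t=0: Δ0=100010001 Δ1=101010001 Δ2=101000000 Δ3=001000000 | 3Δ
t=1: Δ0=001000000 Δ1=000000000 | 1Δ

3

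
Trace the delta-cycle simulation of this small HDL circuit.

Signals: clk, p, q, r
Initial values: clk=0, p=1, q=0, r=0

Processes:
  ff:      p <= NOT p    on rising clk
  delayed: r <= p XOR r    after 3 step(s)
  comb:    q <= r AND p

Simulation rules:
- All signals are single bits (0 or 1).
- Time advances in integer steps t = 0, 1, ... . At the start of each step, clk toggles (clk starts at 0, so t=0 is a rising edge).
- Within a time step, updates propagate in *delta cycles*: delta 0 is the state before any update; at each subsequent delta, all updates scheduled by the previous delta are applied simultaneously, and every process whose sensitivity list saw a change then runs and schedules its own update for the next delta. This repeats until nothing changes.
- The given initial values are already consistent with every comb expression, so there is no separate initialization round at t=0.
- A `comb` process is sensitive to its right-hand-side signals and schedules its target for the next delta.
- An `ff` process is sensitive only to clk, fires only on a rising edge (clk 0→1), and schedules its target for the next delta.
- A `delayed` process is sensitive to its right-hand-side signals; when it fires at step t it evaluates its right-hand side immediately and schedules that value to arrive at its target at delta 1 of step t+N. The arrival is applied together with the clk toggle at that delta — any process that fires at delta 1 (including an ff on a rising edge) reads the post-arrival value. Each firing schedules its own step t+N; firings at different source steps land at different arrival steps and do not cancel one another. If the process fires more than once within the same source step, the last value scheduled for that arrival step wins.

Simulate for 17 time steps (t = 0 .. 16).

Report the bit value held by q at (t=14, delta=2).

[bits: r,clk,q,p]
t=0: Δ0=0001 Δ1=0101 Δ2=0100 | 2Δ
t=1: Δ0=0100 Δ1=0000 | 1Δ
t=2: Δ0=0000 Δ1=0100 Δ2=0101 | 2Δ
t=3: Δ0=0101 Δ1=0001 | 1Δ
t=4: Δ0=0001 Δ1=0101 Δ2=0100 | 2Δ
t=5: Δ0=0100 Δ1=1000 | 1Δ
t=6: Δ0=1000 Δ1=1100 Δ2=1101 Δ3=1111 | 3Δ
t=7: Δ0=1111 Δ1=0011 Δ2=0001 | 2Δ
t=8: Δ0=0001 Δ1=1101 Δ2=1110 Δ3=1100 | 3Δ
t=9: Δ0=1100 Δ1=0000 | 1Δ
t=10: Δ0=0000 Δ1=1100 Δ2=1101 Δ3=1111 | 3Δ
t=11: Δ0=1111 Δ1=1011 | 1Δ
t=12: Δ0=1011 Δ1=0111 Δ2=0100 | 2Δ
t=13: Δ0=0100 Δ1=0000 | 1Δ
t=14: Δ0=0000 Δ1=0100 Δ2=0101 | 2Δ
t=15: Δ0=0101 Δ1=0001 | 1Δ
t=16: Δ0=0001 Δ1=0101 Δ2=0100 | 2Δ

0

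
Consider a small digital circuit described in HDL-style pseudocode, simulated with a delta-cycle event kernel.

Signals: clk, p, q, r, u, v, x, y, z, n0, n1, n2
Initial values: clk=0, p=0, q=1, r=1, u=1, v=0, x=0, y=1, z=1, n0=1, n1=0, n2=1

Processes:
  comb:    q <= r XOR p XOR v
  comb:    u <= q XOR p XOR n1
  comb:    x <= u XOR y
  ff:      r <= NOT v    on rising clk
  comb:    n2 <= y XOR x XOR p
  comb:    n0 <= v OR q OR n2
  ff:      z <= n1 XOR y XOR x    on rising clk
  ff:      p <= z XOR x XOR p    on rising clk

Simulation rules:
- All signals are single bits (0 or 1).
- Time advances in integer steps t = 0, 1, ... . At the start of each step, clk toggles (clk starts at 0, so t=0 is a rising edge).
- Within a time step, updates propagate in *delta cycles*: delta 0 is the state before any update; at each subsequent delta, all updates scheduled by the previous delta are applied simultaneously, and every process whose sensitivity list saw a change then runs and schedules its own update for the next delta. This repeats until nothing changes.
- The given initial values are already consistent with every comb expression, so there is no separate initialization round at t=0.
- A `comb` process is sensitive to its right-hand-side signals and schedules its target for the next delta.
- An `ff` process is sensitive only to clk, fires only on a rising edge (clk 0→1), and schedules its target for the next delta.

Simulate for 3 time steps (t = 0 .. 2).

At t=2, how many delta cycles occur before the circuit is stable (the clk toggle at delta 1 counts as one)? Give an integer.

t=0 Δ0: q=1 n1=0 clk=0 p=0 y=1 x=0 n2=1 u=1 r=1 v=0 n0=1 z=1
  Δ1: clk:0→1
  Δ2: p:0→1
  Δ3: q:1→0, n2:1→0, u:1→0
  Δ4: x:0→1, u:0→1, n0:1→0
  Δ5: x:1→0, n2:0→1
  Δ6: n2:1→0, n0:0→1
  Δ7: n0:1→0
  (7Δ to stable)
t=1 Δ0: q=0 n1=0 clk=1 p=1 y=1 x=0 n2=0 u=1 r=1 v=0 n0=0 z=1
  Δ1: clk:1→0
  (1Δ to stable)
t=2 Δ0: q=0 n1=0 clk=0 p=1 y=1 x=0 n2=0 u=1 r=1 v=0 n0=0 z=1
  Δ1: clk:0→1
  Δ2: p:1→0
  Δ3: q:0→1, n2:0→1, u:1→0
  Δ4: x:0→1, u:0→1, n0:0→1
  Δ5: x:1→0, n2:1→0
  Δ6: n2:0→1
  (6Δ to stable)

6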